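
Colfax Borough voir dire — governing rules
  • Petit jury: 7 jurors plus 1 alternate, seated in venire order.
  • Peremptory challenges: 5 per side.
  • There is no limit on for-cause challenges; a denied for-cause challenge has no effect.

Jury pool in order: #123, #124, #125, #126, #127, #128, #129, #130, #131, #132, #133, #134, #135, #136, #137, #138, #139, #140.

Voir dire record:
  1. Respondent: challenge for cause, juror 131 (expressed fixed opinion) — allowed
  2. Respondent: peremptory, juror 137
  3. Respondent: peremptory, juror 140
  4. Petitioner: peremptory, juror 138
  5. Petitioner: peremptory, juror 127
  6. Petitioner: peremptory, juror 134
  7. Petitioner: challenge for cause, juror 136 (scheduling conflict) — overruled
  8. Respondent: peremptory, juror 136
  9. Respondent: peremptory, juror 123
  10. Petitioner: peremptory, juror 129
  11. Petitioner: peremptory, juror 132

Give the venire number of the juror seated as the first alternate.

Removed: #123, #127, #129, #131, #132, #134, #136, #137, #138, #140.
Seating in order: seats 1–7 → #124, #125, #126, #128, #130, #133, #135; alternates → #139.
So alternate 1 is #139.

139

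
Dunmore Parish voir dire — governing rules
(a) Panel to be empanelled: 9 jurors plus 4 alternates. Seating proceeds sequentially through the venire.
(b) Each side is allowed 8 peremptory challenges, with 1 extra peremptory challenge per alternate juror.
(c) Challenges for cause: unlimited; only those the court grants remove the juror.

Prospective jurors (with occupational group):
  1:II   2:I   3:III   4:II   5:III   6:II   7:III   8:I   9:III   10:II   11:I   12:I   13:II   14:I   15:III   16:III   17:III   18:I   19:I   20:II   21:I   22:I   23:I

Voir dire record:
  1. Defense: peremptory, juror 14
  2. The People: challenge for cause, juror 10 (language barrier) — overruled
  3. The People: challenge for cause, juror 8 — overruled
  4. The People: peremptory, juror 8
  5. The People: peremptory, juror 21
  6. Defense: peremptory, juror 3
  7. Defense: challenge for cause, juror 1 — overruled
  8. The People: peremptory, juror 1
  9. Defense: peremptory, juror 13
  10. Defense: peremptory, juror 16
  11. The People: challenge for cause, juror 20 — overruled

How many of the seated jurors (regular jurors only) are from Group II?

3

Removed: #1, #3, #8, #13, #14, #16, #21.
Seated jurors 1–9: #2, #4, #5, #6, #7, #9, #10, #11, #12 (alternates #15, #17, #18, #19 not counted).
Of those, in Group II: #4, #6, #10 → 3.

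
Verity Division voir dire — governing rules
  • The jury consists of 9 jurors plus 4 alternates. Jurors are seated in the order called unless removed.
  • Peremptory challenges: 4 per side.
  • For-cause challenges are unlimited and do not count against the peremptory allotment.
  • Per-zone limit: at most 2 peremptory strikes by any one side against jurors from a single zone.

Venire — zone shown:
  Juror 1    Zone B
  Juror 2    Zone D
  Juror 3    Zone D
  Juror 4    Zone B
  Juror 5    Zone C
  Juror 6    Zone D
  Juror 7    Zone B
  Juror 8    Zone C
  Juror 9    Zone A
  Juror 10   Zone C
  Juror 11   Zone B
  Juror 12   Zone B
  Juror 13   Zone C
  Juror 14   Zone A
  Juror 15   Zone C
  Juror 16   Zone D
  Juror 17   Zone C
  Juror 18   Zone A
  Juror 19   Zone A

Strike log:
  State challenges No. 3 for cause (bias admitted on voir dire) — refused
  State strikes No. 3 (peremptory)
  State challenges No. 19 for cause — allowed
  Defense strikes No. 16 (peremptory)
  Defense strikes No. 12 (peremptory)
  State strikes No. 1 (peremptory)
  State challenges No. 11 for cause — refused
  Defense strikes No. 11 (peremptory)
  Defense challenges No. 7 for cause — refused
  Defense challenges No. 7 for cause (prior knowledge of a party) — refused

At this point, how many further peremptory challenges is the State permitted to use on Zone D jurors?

State peremptories so far: #3, #1 — 2 of 4 used, 2 left overall.
Against Zone D: #3 — 1 used; per-zone cap 2 leaves 1.
Binding limit: min(2, 1) = 1.

1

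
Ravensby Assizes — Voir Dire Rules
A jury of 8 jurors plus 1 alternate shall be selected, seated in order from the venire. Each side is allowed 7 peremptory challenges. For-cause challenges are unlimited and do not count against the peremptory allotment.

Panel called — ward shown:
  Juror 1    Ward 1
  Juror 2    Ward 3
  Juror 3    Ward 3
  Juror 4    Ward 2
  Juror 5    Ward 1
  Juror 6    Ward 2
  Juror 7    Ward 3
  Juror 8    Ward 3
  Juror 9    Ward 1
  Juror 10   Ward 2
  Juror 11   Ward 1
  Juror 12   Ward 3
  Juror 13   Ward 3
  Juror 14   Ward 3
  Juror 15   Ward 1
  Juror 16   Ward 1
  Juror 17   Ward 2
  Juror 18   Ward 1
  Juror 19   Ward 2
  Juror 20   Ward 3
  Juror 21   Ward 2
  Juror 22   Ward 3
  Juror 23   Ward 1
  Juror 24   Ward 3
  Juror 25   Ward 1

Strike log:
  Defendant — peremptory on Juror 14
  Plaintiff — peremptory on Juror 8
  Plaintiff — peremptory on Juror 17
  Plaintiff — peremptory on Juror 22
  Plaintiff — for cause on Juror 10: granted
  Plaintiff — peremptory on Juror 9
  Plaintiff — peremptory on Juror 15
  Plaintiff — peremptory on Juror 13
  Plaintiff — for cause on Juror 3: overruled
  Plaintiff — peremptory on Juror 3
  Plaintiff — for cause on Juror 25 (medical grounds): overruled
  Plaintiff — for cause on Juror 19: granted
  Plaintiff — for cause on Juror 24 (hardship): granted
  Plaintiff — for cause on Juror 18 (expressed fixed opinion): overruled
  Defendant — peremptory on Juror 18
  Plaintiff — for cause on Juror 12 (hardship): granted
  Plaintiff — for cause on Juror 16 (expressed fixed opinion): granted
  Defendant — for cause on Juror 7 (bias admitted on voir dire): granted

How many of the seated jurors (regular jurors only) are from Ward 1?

Removed: #3, #7, #8, #9, #10, #12, #13, #14, #15, #16, #17, #18, #19, #22, #24.
Seated jurors 1–8: #1, #2, #4, #5, #6, #11, #20, #21 (alternates #23 not counted).
Of those, in Ward 1: #1, #5, #11 → 3.

3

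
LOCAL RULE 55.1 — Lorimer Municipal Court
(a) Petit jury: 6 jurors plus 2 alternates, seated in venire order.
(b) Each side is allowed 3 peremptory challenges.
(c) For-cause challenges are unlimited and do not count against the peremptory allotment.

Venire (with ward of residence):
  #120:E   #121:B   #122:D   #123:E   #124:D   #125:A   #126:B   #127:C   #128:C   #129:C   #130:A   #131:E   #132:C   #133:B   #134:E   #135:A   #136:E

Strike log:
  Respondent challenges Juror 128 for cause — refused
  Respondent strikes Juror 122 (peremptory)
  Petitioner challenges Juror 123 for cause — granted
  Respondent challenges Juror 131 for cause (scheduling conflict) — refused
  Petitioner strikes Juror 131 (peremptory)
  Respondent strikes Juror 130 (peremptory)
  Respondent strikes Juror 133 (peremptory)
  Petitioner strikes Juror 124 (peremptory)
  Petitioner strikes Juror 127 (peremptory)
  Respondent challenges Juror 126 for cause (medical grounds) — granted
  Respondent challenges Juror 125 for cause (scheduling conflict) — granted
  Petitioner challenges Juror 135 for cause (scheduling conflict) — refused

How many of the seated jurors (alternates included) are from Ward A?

Removed: #122, #123, #124, #125, #126, #127, #130, #131, #133.
Seated (8 incl. alternates): #120, #121, #128, #129, #132, #134, #135, #136.
Of those, in Ward A: #135 → 1.

1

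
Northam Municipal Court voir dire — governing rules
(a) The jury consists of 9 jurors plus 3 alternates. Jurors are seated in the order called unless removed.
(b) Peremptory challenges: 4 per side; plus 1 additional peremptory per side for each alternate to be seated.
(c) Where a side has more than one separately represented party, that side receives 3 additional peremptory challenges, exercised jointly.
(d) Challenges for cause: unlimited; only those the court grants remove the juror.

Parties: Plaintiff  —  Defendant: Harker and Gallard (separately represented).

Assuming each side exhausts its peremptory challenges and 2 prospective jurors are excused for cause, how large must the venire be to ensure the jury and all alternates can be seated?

31

Seats to fill: 9 + 3 alternates = 12.
Peremptories — Plaintiff: 4 + 1×3 = 7; Defendant: 4 + 1×3 + 3 = 10; total 17.
For-cause removals: 2.
Minimum venire: 12 + 17 + 2 = 31.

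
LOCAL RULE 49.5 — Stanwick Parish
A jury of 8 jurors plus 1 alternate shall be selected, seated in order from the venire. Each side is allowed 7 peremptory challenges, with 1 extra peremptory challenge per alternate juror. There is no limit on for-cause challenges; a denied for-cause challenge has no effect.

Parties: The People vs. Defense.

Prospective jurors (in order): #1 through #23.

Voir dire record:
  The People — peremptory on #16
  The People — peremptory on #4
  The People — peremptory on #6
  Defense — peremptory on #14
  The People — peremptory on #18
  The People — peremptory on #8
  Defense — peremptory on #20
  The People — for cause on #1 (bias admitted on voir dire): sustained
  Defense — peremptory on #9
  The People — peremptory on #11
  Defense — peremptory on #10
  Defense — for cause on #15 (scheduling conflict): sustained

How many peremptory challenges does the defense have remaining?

Defense allotment: 7 base + 1 × 1 alternate = 8.
Defense peremptories used: #14, #20, #9, #10 — 4 (the for-cause on #15 doesn't count).
Remaining: 8 − 4 = 4.

4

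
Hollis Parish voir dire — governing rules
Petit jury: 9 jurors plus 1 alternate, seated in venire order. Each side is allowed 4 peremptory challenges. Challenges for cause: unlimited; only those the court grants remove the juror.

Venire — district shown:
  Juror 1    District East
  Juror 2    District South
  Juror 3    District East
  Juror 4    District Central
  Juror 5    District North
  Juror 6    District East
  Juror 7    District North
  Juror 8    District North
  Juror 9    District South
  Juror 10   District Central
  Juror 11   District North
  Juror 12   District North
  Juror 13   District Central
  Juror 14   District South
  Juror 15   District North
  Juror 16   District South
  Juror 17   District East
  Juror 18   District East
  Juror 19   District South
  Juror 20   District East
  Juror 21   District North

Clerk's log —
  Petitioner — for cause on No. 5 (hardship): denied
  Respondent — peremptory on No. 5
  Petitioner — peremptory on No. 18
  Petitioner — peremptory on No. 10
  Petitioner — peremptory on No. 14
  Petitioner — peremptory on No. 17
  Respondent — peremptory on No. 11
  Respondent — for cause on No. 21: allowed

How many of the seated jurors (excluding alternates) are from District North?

Removed: #5, #10, #11, #14, #17, #18, #21.
Seated jurors 1–9: #1, #2, #3, #4, #6, #7, #8, #9, #12 (alternates #13 not counted).
Of those, in District North: #7, #8, #12 → 3.

3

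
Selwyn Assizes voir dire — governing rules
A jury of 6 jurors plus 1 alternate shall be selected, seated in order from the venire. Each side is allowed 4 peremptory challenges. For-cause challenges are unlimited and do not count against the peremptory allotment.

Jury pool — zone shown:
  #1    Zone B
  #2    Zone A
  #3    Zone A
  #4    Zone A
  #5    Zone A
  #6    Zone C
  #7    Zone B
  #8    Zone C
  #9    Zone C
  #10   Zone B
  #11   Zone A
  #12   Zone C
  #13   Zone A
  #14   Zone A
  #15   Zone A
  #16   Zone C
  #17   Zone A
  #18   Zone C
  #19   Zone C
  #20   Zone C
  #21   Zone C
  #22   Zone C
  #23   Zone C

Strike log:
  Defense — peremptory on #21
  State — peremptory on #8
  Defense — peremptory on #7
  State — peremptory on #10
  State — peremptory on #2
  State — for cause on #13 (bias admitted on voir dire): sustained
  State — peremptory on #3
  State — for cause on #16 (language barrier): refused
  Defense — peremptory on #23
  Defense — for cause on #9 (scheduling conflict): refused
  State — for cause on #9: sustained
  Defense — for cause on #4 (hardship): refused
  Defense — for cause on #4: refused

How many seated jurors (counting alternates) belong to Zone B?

Removed: #2, #3, #7, #8, #9, #10, #13, #21, #23.
Seated (7 incl. alternates): #1, #4, #5, #6, #11, #12, #14.
Of those, in Zone B: #1 → 1.

1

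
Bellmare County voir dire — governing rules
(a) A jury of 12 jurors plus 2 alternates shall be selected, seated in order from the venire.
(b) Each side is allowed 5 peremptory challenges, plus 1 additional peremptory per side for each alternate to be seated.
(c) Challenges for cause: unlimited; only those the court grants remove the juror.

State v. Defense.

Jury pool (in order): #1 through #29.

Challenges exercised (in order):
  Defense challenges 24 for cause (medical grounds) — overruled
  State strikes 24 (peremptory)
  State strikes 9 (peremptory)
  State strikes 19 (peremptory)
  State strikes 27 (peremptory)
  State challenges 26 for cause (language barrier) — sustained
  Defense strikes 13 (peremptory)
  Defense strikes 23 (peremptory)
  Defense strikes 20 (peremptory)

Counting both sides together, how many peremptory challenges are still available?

State allotment: 5 base + 1 × 2 alternates = 7. Defense allotment: 5 base + 1 × 2 alternates = 7.
State peremptories used: #24, #9, #19, #27 — 4 (the for-cause on #26 doesn't count).
Defense peremptories used: #13, #23, #20 — 3 (the for-cause on #24 doesn't count).
Remaining: (7 − 4) + (7 − 3) = 7.

7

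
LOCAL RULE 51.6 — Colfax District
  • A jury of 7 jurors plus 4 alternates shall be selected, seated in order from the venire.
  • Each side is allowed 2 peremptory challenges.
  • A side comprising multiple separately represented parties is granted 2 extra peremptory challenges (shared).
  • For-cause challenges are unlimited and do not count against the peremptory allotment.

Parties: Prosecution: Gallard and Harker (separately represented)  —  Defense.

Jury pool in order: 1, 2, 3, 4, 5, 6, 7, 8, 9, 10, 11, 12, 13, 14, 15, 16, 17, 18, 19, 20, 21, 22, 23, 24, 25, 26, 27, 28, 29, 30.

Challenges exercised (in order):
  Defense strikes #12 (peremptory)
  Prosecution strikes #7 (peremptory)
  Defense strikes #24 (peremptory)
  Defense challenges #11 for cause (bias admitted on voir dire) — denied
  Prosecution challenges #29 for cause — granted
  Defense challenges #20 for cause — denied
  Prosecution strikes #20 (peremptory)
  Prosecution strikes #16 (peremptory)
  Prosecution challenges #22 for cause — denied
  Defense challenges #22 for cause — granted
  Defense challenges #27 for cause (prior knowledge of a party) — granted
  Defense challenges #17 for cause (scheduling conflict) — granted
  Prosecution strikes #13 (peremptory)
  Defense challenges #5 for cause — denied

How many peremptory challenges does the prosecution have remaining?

0

Prosecution allotment: 2 base + 2 multi-party = 4.
Prosecution peremptories used: #7, #20, #16, #13 — 4 (for-cause on #29, #22 don't count).
Remaining: 4 − 4 = 0.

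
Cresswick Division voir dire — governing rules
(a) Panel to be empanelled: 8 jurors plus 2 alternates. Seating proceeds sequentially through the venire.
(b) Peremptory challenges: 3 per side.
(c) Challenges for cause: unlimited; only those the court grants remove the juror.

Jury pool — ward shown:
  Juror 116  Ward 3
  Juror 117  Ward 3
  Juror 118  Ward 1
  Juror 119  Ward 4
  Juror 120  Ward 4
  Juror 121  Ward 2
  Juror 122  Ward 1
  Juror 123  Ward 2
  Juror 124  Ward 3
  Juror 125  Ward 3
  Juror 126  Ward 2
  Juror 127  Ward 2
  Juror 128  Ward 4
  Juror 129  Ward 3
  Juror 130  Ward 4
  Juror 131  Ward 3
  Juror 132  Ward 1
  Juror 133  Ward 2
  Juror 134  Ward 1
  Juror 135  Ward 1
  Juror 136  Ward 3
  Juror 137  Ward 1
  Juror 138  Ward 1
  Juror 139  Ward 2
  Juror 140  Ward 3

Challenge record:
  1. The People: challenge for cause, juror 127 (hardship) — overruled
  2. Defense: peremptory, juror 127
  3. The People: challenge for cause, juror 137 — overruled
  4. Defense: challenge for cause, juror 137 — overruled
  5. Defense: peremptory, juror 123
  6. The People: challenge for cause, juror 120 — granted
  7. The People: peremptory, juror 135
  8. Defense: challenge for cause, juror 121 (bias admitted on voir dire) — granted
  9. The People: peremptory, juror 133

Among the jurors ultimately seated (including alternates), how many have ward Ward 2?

Removed: #120, #121, #123, #127, #133, #135.
Seated (10 incl. alternates): #116, #117, #118, #119, #122, #124, #125, #126, #128, #129.
Of those, in Ward 2: #126 → 1.

1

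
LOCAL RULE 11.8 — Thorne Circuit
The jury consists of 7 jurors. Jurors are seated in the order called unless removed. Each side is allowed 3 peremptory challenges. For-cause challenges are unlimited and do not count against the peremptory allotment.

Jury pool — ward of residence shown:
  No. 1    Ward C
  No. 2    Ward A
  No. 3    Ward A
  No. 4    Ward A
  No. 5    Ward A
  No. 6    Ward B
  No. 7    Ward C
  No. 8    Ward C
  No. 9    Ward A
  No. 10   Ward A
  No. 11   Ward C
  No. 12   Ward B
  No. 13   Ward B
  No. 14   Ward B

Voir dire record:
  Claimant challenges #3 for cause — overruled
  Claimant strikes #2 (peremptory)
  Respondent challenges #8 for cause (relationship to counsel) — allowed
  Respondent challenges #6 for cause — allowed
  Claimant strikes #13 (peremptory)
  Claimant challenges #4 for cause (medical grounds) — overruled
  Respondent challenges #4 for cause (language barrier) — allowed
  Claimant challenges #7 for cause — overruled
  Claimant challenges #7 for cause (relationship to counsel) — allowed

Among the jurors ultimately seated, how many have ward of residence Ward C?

Removed: #2, #4, #6, #7, #8, #13.
Seated jurors 1–7: #1, #3, #5, #9, #10, #11, #12.
Of those, in Ward C: #1, #11 → 2.

2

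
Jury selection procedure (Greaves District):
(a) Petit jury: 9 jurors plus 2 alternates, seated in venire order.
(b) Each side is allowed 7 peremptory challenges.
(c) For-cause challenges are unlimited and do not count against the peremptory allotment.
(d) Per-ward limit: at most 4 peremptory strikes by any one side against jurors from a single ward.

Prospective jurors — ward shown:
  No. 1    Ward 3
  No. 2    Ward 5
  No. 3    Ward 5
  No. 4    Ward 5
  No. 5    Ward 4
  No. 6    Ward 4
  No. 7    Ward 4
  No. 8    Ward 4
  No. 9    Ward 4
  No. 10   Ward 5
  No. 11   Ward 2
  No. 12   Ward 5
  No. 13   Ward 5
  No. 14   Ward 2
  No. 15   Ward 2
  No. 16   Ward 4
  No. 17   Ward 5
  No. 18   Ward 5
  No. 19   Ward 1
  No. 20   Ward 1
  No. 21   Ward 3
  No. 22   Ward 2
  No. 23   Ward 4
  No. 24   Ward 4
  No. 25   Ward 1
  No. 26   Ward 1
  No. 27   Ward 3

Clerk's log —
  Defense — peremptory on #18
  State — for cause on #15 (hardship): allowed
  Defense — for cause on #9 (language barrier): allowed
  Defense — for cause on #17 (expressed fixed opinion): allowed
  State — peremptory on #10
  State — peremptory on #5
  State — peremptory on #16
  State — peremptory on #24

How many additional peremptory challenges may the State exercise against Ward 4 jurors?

1

State peremptories so far: #10, #5, #16, #24 — 4 of 7 used, 3 left overall.
Against Ward 4: #5, #16, #24 — 3 used; per-ward cap 4 leaves 1.
Binding limit: min(3, 1) = 1.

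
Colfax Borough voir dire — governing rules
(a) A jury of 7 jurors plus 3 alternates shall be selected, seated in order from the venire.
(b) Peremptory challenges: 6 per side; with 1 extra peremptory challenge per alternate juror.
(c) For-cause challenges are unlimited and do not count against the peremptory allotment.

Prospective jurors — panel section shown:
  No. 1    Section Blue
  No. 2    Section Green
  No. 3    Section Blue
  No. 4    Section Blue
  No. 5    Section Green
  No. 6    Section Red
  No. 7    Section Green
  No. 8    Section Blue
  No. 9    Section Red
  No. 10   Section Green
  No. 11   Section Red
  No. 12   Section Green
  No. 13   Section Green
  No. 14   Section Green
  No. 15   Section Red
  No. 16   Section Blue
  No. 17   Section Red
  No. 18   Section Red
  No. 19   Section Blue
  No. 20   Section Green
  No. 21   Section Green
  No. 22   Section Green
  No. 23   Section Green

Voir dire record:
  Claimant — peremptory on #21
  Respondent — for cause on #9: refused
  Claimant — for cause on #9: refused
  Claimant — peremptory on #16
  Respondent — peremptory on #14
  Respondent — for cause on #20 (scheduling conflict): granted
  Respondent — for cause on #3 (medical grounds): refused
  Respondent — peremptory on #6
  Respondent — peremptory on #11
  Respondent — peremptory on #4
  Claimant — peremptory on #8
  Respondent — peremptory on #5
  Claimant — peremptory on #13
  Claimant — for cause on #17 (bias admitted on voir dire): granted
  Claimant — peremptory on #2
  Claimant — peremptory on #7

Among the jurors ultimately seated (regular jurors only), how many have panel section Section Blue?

Removed: #2, #4, #5, #6, #7, #8, #11, #13, #14, #16, #17, #20, #21.
Seated jurors 1–7: #1, #3, #9, #10, #12, #15, #18 (alternates #19, #22, #23 not counted).
Of those, in Section Blue: #1, #3 → 2.

2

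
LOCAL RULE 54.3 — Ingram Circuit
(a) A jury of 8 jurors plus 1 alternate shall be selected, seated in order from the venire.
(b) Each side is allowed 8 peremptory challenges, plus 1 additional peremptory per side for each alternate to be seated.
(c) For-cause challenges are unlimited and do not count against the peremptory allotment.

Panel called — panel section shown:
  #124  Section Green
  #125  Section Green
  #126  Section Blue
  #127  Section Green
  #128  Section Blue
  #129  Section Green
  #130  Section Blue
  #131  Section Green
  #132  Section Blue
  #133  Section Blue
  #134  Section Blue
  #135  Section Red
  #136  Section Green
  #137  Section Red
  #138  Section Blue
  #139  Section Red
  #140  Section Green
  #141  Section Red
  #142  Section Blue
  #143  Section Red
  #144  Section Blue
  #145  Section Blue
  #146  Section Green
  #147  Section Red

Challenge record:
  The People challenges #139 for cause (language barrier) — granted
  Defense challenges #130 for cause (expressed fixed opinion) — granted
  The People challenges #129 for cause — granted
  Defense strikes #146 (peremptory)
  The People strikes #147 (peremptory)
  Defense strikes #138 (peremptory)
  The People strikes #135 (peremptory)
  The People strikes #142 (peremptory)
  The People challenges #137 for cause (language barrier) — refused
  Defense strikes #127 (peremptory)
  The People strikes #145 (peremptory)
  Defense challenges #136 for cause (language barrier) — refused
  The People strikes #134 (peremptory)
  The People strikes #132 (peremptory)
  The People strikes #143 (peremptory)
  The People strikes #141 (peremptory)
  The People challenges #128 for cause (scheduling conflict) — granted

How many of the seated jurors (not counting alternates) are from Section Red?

1

Removed: #127, #128, #129, #130, #132, #134, #135, #138, #139, #141, #142, #143, #145, #146, #147.
Seated jurors 1–8: #124, #125, #126, #131, #133, #136, #137, #140 (alternates #144 not counted).
Of those, in Section Red: #137 → 1.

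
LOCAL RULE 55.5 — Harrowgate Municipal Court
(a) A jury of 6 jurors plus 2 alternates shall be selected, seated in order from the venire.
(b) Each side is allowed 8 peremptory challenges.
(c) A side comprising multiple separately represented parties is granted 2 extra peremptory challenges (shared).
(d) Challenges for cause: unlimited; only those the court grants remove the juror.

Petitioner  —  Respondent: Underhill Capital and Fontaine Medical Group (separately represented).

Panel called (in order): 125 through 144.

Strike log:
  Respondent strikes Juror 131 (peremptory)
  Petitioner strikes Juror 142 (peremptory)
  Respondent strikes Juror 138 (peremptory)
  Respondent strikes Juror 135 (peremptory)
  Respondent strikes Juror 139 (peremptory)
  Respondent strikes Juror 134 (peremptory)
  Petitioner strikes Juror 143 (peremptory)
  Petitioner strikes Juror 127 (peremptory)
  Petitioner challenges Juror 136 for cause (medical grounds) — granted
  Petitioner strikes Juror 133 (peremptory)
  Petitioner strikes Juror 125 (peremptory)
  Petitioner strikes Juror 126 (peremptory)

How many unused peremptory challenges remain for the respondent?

5

Respondent allotment: 8 base + 2 multi-party = 10.
Respondent peremptories used: #131, #138, #135, #139, #134 — 5.
Remaining: 10 − 5 = 5.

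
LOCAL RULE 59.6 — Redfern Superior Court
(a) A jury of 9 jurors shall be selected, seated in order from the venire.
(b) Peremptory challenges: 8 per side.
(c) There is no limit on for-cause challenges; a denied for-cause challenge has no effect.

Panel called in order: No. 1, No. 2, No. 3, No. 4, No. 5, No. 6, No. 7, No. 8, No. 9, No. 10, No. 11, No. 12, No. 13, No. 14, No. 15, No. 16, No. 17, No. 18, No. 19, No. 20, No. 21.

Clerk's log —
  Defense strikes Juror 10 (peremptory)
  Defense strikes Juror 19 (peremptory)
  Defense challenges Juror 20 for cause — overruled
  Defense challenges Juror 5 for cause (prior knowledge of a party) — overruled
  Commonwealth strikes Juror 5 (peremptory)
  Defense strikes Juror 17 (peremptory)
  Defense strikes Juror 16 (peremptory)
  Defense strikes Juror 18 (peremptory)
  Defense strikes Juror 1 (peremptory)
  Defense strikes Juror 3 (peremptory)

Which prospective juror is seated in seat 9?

Removed: #1, #3, #5, #10, #16, #17, #18, #19. (#20 stays — for-cause denied.)
Seating in order: seats 1–9 → #2, #4, #6, #7, #8, #9, #11, #12, #13.
So seat 9 is #13.

13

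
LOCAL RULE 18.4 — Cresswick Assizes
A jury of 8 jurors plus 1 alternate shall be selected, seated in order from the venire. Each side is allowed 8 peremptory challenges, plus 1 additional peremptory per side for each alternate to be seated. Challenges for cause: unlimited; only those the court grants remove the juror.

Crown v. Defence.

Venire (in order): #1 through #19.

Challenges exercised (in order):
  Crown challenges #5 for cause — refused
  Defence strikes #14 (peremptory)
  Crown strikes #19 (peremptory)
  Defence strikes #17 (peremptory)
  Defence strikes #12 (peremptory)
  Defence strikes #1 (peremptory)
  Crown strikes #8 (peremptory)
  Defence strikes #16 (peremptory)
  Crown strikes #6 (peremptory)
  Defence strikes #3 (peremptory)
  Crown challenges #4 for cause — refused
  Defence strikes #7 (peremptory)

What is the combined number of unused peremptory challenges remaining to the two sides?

Crown allotment: 8 base + 1 × 1 alternate = 9. Defence allotment: 8 base + 1 × 1 alternate = 9.
Crown peremptories used: #19, #8, #6 — 3 (for-cause on #5, #4 don't count).
Defence peremptories used: #14, #17, #12, #1, #16, #3, #7 — 7.
Remaining: (9 − 3) + (9 − 7) = 8.

8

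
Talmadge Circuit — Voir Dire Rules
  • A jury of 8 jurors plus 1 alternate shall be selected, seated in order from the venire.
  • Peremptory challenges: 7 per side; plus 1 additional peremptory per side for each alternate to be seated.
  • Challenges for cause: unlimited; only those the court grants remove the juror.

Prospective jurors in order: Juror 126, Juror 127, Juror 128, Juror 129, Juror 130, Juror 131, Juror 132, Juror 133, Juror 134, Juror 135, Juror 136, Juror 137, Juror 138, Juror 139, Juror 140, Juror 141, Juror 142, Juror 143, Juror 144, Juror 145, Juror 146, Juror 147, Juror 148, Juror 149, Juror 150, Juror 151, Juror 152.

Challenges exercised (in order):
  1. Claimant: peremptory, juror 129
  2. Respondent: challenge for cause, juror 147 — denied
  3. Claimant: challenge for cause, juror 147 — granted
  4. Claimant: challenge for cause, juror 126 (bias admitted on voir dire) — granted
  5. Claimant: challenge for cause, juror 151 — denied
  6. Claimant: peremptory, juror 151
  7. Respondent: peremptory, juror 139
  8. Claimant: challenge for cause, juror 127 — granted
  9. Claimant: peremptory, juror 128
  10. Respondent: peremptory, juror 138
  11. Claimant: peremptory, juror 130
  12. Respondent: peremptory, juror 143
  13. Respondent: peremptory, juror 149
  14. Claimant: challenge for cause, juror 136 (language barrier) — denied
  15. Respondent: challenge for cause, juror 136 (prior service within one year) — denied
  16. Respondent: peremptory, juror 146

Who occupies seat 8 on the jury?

Removed: #126, #127, #128, #129, #130, #138, #139, #143, #146, #147, #149, #151. (#136 stays — for-cause denied.)
Seating in order: seats 1–8 → #131, #132, #133, #134, #135, #136, #137, #140; alternates → #141.
So seat 8 is #140.

140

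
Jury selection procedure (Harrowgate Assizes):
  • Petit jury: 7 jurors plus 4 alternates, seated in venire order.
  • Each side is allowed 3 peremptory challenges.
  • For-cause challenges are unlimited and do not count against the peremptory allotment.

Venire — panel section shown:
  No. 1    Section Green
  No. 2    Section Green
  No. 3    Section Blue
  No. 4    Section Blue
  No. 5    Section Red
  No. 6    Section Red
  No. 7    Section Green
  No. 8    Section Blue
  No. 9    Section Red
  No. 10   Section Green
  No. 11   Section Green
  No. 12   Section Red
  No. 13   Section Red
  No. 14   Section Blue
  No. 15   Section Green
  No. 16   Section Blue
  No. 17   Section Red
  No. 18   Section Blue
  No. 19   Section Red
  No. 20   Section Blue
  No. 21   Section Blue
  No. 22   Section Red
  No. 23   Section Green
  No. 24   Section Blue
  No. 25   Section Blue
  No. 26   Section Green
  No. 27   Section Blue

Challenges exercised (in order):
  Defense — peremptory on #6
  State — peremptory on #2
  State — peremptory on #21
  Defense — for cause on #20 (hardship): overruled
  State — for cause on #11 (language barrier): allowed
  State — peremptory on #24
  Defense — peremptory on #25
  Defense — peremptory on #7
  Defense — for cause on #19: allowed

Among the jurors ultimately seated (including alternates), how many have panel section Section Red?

4

Removed: #2, #6, #7, #11, #19, #21, #24, #25.
Seated (11 incl. alternates): #1, #3, #4, #5, #8, #9, #10, #12, #13, #14, #15.
Of those, in Section Red: #5, #9, #12, #13 → 4.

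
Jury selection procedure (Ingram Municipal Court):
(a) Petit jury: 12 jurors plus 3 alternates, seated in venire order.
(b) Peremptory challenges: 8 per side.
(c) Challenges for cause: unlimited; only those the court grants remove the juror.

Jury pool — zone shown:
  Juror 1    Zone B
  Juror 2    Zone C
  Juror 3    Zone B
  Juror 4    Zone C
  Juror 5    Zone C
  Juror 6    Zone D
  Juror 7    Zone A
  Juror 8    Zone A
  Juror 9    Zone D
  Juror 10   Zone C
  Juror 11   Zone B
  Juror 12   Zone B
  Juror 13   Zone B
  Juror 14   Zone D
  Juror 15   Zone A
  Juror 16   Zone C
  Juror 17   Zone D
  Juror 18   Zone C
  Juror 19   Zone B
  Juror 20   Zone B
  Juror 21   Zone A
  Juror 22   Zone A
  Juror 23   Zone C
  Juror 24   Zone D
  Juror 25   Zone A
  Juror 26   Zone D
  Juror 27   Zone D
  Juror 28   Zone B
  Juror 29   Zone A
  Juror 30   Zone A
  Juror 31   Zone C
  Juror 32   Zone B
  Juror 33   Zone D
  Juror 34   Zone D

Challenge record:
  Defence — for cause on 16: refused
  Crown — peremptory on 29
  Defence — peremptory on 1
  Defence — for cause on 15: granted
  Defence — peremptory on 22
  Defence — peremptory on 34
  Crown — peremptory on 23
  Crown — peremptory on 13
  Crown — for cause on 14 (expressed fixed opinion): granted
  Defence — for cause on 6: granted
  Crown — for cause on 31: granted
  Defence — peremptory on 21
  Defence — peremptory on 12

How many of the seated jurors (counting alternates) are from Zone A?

2

Removed: #1, #6, #12, #13, #14, #15, #21, #22, #23, #29, #31, #34.
Seated (15 incl. alternates): #2, #3, #4, #5, #7, #8, #9, #10, #11, #16, #17, #18, #19, #20, #24.
Of those, in Zone A: #7, #8 → 2.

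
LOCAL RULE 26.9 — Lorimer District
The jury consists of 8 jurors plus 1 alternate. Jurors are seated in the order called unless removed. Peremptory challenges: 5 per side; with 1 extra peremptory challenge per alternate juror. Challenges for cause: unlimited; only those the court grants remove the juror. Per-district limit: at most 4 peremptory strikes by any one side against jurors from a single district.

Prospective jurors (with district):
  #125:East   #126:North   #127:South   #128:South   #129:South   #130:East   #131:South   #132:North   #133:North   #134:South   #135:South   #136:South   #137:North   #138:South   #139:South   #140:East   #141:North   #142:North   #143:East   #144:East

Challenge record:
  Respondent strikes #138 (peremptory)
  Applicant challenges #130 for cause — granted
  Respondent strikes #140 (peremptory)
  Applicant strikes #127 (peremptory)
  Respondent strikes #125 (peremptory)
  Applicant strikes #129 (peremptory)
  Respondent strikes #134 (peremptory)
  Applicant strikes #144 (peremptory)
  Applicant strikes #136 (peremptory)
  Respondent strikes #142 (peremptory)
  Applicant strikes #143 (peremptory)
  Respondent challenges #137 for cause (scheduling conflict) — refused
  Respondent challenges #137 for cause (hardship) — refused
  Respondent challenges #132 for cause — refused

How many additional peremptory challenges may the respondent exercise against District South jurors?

1

Respondent peremptories so far: #138, #140, #125, #134, #142 — 5 of 6 used, 1 left overall.
Against District South: #138, #134 — 2 used; per-district cap 4 leaves 2.
Binding limit: min(1, 2) = 1.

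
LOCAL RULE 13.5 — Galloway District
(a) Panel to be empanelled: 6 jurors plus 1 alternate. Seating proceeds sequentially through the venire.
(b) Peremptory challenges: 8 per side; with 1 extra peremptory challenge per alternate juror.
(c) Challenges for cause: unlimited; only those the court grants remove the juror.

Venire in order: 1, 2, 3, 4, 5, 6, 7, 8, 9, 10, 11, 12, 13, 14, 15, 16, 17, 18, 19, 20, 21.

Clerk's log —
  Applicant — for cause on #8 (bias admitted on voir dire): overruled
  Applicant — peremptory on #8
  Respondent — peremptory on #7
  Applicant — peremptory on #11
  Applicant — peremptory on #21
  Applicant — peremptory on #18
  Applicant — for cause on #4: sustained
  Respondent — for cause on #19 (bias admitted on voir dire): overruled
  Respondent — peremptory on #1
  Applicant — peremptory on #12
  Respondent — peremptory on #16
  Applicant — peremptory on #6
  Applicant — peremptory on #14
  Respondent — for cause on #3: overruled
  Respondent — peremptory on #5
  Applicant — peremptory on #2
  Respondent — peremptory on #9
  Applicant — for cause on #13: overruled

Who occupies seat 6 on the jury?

Removed: #1, #2, #4, #5, #6, #7, #8, #9, #11, #12, #14, #16, #18, #21. (#3, #13, #19 stay — for-cause denied.)
Seating in order: seats 1–6 → #3, #10, #13, #15, #17, #19; alternates → #20.
So seat 6 is #19.

19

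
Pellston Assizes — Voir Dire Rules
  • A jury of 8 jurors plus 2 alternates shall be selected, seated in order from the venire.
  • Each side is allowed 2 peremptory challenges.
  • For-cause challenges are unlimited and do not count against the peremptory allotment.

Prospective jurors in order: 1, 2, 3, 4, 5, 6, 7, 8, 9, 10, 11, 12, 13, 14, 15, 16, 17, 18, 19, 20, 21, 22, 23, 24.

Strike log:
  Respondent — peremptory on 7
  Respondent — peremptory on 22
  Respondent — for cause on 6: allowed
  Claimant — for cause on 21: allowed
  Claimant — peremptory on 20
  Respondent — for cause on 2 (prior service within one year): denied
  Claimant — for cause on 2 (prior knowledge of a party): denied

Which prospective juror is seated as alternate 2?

12

Removed: #6, #7, #20, #21, #22. (#2 stays — for-cause denied.)
Filling seats in venire order through position 10: #1, #2, #3, #4, #5, #8, #9, #10, #11, #12.
So alternate 2 is #12.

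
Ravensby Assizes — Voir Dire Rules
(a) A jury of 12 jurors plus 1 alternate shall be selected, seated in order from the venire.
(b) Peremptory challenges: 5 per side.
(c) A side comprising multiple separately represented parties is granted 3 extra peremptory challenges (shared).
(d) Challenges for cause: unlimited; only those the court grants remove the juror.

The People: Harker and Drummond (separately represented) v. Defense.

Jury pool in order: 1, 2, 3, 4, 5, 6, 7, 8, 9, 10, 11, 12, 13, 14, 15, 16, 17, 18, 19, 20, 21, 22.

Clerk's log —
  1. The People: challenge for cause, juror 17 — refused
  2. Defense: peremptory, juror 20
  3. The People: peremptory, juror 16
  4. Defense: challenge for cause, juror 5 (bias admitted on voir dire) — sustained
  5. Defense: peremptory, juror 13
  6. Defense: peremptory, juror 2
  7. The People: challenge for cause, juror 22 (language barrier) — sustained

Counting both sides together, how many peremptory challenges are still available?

9

The People allotment: 5 base + 3 multi-party = 8. Defense allotment: 5.
The People peremptories used: #16 — 1 (for-cause on #17, #22 don't count).
Defense peremptories used: #20, #13, #2 — 3 (the for-cause on #5 doesn't count).
Remaining: (8 − 1) + (5 − 3) = 9.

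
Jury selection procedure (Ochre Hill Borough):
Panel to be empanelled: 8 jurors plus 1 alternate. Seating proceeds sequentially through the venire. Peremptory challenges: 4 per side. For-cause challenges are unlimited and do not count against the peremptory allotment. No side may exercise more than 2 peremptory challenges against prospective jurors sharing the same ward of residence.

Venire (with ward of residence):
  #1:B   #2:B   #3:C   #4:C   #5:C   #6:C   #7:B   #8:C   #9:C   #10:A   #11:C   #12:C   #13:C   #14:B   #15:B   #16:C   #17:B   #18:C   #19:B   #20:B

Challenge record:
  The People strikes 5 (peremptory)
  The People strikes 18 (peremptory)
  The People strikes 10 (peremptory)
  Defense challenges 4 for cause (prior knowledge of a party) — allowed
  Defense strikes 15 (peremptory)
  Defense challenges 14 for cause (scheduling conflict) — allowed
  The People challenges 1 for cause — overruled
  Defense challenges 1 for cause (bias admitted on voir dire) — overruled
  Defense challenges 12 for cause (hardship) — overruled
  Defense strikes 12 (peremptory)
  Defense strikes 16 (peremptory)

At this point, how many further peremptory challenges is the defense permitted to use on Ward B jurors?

Defense peremptories so far: #15, #12, #16 — 3 of 4 used, 1 left overall.
Against Ward B: #15 — 1 used; per-ward cap 2 leaves 1.
Binding limit: min(1, 1) = 1.

1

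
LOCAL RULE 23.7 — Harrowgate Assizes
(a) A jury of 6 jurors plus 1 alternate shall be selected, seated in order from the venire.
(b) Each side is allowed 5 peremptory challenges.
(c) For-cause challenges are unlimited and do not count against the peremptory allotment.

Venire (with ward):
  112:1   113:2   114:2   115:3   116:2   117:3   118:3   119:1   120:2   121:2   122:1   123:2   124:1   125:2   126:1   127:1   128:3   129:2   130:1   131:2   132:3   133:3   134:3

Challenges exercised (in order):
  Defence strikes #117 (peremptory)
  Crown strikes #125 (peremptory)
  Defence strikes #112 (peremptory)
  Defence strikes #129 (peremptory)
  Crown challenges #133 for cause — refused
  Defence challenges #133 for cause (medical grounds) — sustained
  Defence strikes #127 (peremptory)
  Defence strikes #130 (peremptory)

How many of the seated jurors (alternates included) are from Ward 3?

Removed: #112, #117, #125, #127, #129, #130, #133.
Seated (7 incl. alternates): #113, #114, #115, #116, #118, #119, #120.
Of those, in Ward 3: #115, #118 → 2.

2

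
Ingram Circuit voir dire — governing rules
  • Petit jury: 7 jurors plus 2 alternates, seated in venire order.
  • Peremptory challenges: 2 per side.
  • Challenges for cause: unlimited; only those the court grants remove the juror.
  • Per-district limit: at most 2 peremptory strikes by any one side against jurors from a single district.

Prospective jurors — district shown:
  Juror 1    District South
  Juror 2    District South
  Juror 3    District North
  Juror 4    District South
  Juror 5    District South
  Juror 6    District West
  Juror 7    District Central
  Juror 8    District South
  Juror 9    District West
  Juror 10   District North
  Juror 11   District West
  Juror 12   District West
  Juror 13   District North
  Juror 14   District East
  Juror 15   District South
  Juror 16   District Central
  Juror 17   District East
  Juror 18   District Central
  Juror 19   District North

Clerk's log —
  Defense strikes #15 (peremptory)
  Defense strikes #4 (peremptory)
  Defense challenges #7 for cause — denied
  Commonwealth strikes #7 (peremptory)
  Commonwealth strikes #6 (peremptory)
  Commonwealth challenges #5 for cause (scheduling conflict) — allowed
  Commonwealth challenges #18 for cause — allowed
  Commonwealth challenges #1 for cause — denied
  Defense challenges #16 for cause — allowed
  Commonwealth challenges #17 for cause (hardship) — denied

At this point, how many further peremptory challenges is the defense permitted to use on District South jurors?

Defense peremptories so far: #15, #4 — 2 of 2 used, 0 left overall.
Against District South: #15, #4 — 2 used; per-district cap 2 leaves 0.
Binding limit: min(0, 0) = 0.

0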